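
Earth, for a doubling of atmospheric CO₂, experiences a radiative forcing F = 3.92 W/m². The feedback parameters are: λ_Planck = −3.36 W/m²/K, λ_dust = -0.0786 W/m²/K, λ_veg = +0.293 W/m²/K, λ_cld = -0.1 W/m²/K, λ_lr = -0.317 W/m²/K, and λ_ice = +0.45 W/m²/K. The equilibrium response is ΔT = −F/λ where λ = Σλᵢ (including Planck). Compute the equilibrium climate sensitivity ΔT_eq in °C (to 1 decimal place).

Net feedback parameter λ = (−3.36) + (-0.0786) + (+0.293) + (-0.1) + (-0.317) + (+0.45) = -3.1126 W/m²/K.
ΔT = −F/λ = −3.92/(-3.1126) = 1.3 °C.

1.3 °C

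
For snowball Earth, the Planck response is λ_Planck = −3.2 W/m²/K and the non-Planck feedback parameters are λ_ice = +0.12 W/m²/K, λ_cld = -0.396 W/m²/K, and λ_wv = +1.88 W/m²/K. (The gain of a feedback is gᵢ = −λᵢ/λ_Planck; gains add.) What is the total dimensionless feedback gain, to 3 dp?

Convert to gains: g_ice = 0.12/3.2 = 0.0375; g_cld = -0.396/3.2 = -0.1237; g_wv = 1.88/3.2 = 0.5875.
Total gain g = 0.5013.

0.501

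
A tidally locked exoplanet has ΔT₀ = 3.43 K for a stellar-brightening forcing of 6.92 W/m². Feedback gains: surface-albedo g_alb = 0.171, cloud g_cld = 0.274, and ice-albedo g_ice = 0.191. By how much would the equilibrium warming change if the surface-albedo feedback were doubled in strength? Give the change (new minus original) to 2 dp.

Original: g = 0.636, ΔT = 3.43/(1−0.636) = 9.4231 K.
With doubled surface-albedo: g' = 0.807, ΔT' = 3.43/(1−0.807) = 17.7720 K.
Change = 17.7720 − 9.4231 = 8.35 K.

8.35 K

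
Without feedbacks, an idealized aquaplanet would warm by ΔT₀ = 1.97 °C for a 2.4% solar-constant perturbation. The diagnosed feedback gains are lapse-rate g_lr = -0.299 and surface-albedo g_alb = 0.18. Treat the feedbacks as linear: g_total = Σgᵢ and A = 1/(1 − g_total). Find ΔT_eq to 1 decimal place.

1.8 °C

Total gain g = -0.299 + 0.18 = -0.119.
Amplification A = 1/(1 + 0.119) = 0.8937.
ΔT = 1.97 × 0.8937 = 1.8 °C.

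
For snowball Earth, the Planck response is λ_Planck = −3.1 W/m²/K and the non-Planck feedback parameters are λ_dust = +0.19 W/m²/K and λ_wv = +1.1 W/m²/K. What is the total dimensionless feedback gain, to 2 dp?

Convert to gains: g_dust = 0.19/3.1 = 0.06129; g_wv = 1.1/3.1 = 0.3548.
Total gain g = 0.41609.

0.42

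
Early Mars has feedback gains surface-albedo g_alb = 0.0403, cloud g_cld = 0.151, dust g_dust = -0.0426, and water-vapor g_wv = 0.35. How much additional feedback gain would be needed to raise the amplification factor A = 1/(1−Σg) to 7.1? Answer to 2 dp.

0.36

Current total gain = 0.4987.
Target gain for A = 7.1: g* = 1 − 1/7.1 = 0.8592.
Additional gain needed = 0.8592 − 0.4987 = 0.36.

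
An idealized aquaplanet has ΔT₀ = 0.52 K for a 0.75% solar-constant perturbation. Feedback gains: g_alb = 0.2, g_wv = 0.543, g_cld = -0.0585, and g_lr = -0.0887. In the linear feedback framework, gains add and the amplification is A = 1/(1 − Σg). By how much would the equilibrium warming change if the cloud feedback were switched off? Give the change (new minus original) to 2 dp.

0.22 K

Original: g = 0.5958, ΔT = 0.52/(1−0.5958) = 1.2865 K.
Without cloud: g' = 0.6543, ΔT' = 0.52/(1−0.6543) = 1.5042 K.
Change = 1.5042 − 1.2865 = 0.22 K.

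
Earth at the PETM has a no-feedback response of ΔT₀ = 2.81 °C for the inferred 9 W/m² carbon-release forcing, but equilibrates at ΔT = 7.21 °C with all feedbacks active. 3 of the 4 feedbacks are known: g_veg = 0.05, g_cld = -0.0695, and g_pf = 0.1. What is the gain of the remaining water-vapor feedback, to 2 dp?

Amplification A = ΔT/ΔT₀ = 7.21/2.81 = 2.566.
Total gain g = 1 − 1/A = 1 − 1/2.566 = 0.6103.
Known gains sum to 0.05 − 0.0695 + 0.1 = 0.0805.
g_wv = 0.6103 − 0.0805 = 0.53.

0.53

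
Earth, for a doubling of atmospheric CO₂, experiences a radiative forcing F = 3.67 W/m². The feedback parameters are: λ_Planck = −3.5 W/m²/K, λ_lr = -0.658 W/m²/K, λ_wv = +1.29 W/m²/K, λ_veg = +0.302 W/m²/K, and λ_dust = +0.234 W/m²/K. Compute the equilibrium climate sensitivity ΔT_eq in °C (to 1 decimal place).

1.6 °C

Net feedback parameter λ = (−3.5) + (-0.658) + (+1.29) + (+0.302) + (+0.234) = -2.332 W/m²/K.
ΔT = −F/λ = −3.67/(-2.332) = 1.6 °C.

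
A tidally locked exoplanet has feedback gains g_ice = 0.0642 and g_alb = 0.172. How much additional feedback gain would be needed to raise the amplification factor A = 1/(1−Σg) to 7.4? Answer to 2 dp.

0.63

Current total gain = 0.2362.
Target gain for A = 7.4: g* = 1 − 1/7.4 = 0.8649.
Additional gain needed = 0.8649 − 0.2362 = 0.63.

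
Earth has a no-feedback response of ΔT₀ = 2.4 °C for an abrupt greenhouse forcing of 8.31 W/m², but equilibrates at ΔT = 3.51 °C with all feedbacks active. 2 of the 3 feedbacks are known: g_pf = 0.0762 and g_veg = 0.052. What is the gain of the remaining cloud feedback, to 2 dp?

Amplification A = ΔT/ΔT₀ = 3.51/2.4 = 1.462.
Total gain g = 1 − 1/A = 1 − 1/1.462 = 0.316.
Known gains sum to 0.0762 + 0.052 = 0.1282.
g_cld = 0.316 − 0.1282 = 0.19.

0.19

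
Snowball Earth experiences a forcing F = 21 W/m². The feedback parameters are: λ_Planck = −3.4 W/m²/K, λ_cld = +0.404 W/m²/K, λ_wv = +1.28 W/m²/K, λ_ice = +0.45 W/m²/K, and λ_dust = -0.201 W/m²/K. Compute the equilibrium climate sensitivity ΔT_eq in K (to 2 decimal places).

14.31 K

Net feedback parameter λ = (−3.4) + (+0.404) + (+1.28) + (+0.45) + (-0.201) = -1.467 W/m²/K.
ΔT = −F/λ = −21/(-1.467) = 14.31 K.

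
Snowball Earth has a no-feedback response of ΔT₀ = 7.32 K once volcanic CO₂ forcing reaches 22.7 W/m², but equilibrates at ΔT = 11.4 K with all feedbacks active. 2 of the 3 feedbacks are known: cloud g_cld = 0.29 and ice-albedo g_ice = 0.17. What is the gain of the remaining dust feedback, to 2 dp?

-0.10

Amplification A = ΔT/ΔT₀ = 11.4/7.32 = 1.557.
Total gain g = 1 − 1/A = 1 − 1/1.557 = 0.3577.
Known gains sum to 0.29 + 0.17 = 0.46.
g_dust = 0.3577 − 0.46 = -0.10.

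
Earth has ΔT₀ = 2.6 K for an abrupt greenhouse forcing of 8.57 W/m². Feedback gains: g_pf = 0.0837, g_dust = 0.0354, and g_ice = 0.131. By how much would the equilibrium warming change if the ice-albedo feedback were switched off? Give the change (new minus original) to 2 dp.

-0.52 K

Original: g = 0.2501, ΔT = 2.6/(1−0.2501) = 3.4671 K.
Without ice-albedo: g' = 0.1191, ΔT' = 2.6/(1−0.1191) = 2.9515 K.
Change = 2.9515 − 3.4671 = -0.52 K.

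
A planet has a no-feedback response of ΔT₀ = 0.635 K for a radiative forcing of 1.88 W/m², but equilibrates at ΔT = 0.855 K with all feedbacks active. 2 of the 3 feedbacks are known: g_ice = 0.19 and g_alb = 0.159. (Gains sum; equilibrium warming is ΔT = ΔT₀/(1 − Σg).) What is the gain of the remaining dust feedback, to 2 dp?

-0.09

Amplification A = ΔT/ΔT₀ = 0.855/0.635 = 1.346.
Total gain g = 1 − 1/A = 1 − 1/1.346 = 0.2571.
Known gains sum to 0.19 + 0.159 = 0.349.
g_dust = 0.2571 − 0.349 = -0.09.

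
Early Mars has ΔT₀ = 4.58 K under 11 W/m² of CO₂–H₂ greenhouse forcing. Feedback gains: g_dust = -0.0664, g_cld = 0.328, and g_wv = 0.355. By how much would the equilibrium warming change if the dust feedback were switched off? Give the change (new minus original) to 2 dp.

2.50 K

Original: g = 0.6166, ΔT = 4.58/(1−0.6166) = 11.9457 K.
Without dust: g' = 0.683, ΔT' = 4.58/(1−0.683) = 14.4479 K.
Change = 14.4479 − 11.9457 = 2.50 K.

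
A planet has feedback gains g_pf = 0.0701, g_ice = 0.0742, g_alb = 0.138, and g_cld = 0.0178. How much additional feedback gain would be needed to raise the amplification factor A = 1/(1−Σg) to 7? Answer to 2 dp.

Current total gain = 0.3001.
Target gain for A = 7: g* = 1 − 1/7 = 0.8571.
Additional gain needed = 0.8571 − 0.3001 = 0.56.

0.56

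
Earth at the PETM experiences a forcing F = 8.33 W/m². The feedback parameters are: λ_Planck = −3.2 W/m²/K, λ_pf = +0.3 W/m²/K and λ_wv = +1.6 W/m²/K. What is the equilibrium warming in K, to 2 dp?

6.41 K

Net feedback parameter λ = (−3.2) + (+0.3) + (+1.6) = -1.3 W/m²/K.
ΔT = −F/λ = −8.33/(-1.3) = 6.41 K.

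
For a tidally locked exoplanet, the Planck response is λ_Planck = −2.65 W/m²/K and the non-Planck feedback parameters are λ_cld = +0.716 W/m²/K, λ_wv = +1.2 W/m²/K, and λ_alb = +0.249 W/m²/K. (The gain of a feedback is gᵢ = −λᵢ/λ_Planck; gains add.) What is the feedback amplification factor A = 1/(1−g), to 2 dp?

5.46

Convert to gains: g_cld = 0.716/2.65 = 0.2702; g_wv = 1.2/2.65 = 0.4528; g_alb = 0.249/2.65 = 0.09396.
Total gain g = 0.81696.
A = 1/(1 − 0.81696) = 5.46.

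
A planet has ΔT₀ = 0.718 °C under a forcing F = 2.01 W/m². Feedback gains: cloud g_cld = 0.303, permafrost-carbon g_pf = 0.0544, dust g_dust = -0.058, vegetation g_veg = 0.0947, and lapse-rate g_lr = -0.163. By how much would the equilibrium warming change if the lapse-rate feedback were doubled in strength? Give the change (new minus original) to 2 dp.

-0.16 °C

Original: g = 0.2311, ΔT = 0.718/(1−0.2311) = 0.9338 °C.
With doubled lapse-rate: g' = 0.0681, ΔT' = 0.718/(1−0.0681) = 0.7705 °C.
Change = 0.7705 − 0.9338 = -0.16 °C.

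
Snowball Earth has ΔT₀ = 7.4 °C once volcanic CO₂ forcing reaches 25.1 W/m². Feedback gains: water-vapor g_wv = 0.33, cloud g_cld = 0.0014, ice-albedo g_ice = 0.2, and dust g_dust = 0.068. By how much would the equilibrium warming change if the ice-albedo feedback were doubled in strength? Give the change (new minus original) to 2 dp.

18.42 °C

Original: g = 0.5994, ΔT = 7.4/(1−0.5994) = 18.4723 °C.
With doubled ice-albedo: g' = 0.7994, ΔT' = 7.4/(1−0.7994) = 36.8893 °C.
Change = 36.8893 − 18.4723 = 18.42 °C.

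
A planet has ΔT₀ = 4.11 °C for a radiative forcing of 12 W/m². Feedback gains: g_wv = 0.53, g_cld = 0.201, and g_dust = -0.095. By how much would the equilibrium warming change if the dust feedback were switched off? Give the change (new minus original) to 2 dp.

3.99 °C

Original: g = 0.636, ΔT = 4.11/(1−0.636) = 11.2912 °C.
Without dust: g' = 0.731, ΔT' = 4.11/(1−0.731) = 15.2788 °C.
Change = 15.2788 − 11.2912 = 3.99 °C.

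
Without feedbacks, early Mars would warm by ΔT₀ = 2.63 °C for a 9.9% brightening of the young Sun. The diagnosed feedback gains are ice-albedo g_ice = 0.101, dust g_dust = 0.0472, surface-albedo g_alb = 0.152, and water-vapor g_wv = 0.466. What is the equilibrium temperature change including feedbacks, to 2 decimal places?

11.25 °C

Total gain g = 0.101 + 0.0472 + 0.152 + 0.466 = 0.7662.
Amplification A = 1/(1 − 0.7662) = 4.277.
ΔT = 2.63 × 4.277 = 11.25 °C.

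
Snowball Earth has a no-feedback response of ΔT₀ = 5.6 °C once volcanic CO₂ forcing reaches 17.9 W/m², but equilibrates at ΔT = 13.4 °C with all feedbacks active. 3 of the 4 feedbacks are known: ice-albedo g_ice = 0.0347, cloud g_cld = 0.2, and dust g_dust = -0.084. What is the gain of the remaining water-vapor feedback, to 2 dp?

0.43

Amplification A = ΔT/ΔT₀ = 13.4/5.6 = 2.393.
Total gain g = 1 − 1/A = 1 − 1/2.393 = 0.5821.
Known gains sum to 0.0347 + 0.2 − 0.084 = 0.1507.
g_wv = 0.5821 − 0.1507 = 0.43.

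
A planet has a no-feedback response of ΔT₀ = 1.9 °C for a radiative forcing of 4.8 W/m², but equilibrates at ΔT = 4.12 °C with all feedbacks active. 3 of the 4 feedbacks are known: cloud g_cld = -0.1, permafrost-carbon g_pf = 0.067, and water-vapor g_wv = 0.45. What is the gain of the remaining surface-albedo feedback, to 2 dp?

Amplification A = ΔT/ΔT₀ = 4.12/1.9 = 2.168.
Total gain g = 1 − 1/A = 1 − 1/2.168 = 0.5387.
Known gains sum to -0.1 + 0.067 + 0.45 = 0.417.
g_alb = 0.5387 − 0.417 = 0.12.

0.12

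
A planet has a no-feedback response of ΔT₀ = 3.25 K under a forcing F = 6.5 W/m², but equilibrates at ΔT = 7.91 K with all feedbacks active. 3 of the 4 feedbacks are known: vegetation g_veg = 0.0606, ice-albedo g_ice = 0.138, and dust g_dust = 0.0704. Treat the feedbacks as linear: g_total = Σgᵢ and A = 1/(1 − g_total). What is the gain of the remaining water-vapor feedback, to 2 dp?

Amplification A = ΔT/ΔT₀ = 7.91/3.25 = 2.434.
Total gain g = 1 − 1/A = 1 − 1/2.434 = 0.5892.
Known gains sum to 0.0606 + 0.138 + 0.0704 = 0.269.
g_wv = 0.5892 − 0.269 = 0.32.

0.32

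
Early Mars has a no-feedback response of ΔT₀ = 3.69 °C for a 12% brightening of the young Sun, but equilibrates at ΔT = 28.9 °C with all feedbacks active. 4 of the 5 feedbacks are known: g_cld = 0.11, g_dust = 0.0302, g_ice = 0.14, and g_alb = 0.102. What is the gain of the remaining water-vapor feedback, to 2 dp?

Amplification A = ΔT/ΔT₀ = 28.9/3.69 = 7.832.
Total gain g = 1 − 1/A = 1 − 1/7.832 = 0.8723.
Known gains sum to 0.11 + 0.0302 + 0.14 + 0.102 = 0.3822.
g_wv = 0.8723 − 0.3822 = 0.49.

0.49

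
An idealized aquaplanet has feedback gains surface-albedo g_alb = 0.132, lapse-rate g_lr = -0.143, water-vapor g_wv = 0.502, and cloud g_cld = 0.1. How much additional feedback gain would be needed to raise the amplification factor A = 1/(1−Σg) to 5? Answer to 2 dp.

0.21

Current total gain = 0.591.
Target gain for A = 5: g* = 1 − 1/5 = 0.8.
Additional gain needed = 0.8 − 0.591 = 0.21.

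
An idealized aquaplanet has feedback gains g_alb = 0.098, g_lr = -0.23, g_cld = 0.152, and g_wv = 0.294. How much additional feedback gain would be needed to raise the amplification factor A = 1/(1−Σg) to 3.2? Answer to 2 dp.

0.37

Current total gain = 0.314.
Target gain for A = 3.2: g* = 1 − 1/3.2 = 0.6875.
Additional gain needed = 0.6875 − 0.314 = 0.37.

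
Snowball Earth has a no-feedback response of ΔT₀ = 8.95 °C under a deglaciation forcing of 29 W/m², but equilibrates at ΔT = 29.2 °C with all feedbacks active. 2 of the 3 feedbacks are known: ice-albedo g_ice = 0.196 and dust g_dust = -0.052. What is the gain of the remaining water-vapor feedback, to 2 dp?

0.55

Amplification A = ΔT/ΔT₀ = 29.2/8.95 = 3.263.
Total gain g = 1 − 1/A = 1 − 1/3.263 = 0.6935.
Known gains sum to 0.196 − 0.052 = 0.144.
g_wv = 0.6935 − 0.144 = 0.55.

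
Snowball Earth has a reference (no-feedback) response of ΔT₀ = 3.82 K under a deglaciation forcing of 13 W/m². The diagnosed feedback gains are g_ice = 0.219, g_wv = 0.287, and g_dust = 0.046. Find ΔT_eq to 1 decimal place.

8.5 K

Total gain g = 0.219 + 0.287 + 0.046 = 0.552.
Amplification A = 1/(1 − 0.552) = 2.232.
ΔT = 3.82 × 2.232 = 8.5 K.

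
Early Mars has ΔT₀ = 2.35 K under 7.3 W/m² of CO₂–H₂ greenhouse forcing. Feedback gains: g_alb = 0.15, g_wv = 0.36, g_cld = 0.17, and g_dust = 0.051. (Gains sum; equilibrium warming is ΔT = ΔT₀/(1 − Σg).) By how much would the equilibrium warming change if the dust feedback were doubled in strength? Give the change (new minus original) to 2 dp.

Original: g = 0.731, ΔT = 2.35/(1−0.731) = 8.7361 K.
With doubled dust: g' = 0.782, ΔT' = 2.35/(1−0.782) = 10.7798 K.
Change = 10.7798 − 8.7361 = 2.04 K.

2.04 K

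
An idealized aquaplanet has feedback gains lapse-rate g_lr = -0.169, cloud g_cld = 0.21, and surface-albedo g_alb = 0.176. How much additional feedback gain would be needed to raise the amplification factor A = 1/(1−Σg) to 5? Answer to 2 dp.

0.58

Current total gain = 0.217.
Target gain for A = 5: g* = 1 − 1/5 = 0.8.
Additional gain needed = 0.8 − 0.217 = 0.58.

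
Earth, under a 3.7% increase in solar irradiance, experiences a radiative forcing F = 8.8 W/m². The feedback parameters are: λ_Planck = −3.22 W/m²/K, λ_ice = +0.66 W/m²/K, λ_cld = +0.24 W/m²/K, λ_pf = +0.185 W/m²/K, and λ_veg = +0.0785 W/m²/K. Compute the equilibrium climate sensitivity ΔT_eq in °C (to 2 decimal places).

4.28 °C

Net feedback parameter λ = (−3.22) + (+0.66) + (+0.24) + (+0.185) + (+0.0785) = -2.0565 W/m²/K.
ΔT = −F/λ = −8.8/(-2.0565) = 4.28 °C.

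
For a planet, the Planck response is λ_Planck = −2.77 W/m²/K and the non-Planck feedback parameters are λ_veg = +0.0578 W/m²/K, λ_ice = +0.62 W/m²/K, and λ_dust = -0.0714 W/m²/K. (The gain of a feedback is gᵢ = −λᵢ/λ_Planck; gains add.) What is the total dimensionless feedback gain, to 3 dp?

0.219

Convert to gains: g_veg = 0.0578/2.77 = 0.02087; g_ice = 0.62/2.77 = 0.2238; g_dust = -0.0714/2.77 = -0.02578.
Total gain g = 0.21889.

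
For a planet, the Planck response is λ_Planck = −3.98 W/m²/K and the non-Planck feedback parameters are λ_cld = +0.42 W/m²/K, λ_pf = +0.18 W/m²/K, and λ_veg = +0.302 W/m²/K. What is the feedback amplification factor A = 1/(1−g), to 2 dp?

Convert to gains: g_cld = 0.42/3.98 = 0.1055; g_pf = 0.18/3.98 = 0.04523; g_veg = 0.302/3.98 = 0.07588.
Total gain g = 0.22661.
A = 1/(1 − 0.22661) = 1.29.

1.29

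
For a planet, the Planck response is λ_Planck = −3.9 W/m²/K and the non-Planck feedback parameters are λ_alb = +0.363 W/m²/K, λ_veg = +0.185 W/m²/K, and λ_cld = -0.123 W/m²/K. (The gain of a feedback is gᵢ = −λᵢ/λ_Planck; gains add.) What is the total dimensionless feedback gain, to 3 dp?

0.109

Convert to gains: g_alb = 0.363/3.9 = 0.09308; g_veg = 0.185/3.9 = 0.04744; g_cld = -0.123/3.9 = -0.03154.
Total gain g = 0.10898.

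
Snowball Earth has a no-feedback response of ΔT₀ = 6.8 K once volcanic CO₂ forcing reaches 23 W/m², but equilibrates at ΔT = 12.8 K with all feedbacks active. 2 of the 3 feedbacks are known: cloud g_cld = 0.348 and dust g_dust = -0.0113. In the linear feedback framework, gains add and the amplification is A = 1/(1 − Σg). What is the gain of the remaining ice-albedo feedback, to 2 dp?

Amplification A = ΔT/ΔT₀ = 12.8/6.8 = 1.882.
Total gain g = 1 − 1/A = 1 − 1/1.882 = 0.4687.
Known gains sum to 0.348 − 0.0113 = 0.3367.
g_ice = 0.4687 − 0.3367 = 0.13.

0.13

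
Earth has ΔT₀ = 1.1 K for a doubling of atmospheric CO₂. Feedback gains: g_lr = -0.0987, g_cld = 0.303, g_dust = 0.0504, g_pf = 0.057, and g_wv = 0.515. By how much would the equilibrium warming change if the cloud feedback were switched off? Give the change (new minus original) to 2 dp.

Original: g = 0.8267, ΔT = 1.1/(1−0.8267) = 6.3474 K.
Without cloud: g' = 0.5237, ΔT' = 1.1/(1−0.5237) = 2.3095 K.
Change = 2.3095 − 6.3474 = -4.04 K.

-4.04 K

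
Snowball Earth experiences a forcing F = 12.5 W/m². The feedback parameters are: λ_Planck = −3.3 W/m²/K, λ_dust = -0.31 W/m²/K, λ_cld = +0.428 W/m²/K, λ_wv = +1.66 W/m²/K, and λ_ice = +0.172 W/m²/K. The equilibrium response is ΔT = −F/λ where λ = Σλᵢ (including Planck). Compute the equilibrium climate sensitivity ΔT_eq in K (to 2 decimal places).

9.26 K

Net feedback parameter λ = (−3.3) + (-0.31) + (+0.428) + (+1.66) + (+0.172) = -1.35 W/m²/K.
ΔT = −F/λ = −12.5/(-1.35) = 9.26 K.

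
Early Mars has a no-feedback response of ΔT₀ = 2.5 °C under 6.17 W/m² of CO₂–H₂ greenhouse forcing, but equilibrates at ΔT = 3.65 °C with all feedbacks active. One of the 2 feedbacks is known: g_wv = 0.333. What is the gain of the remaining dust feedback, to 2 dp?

Amplification A = ΔT/ΔT₀ = 3.65/2.5 = 1.46.
Total gain g = 1 − 1/A = 1 − 1/1.46 = 0.3151.
The known gain is 0.333.
g_dust = 0.3151 − 0.333 = -0.02.

-0.02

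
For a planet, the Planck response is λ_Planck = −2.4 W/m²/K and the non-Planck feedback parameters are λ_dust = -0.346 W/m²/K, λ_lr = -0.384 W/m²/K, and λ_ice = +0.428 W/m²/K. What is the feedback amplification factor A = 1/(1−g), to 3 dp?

Convert to gains: g_dust = -0.346/2.4 = -0.1442; g_lr = -0.384/2.4 = -0.16; g_ice = 0.428/2.4 = 0.1783.
Total gain g = -0.1259.
A = 1/(1 + 0.1259) = 0.888.

0.888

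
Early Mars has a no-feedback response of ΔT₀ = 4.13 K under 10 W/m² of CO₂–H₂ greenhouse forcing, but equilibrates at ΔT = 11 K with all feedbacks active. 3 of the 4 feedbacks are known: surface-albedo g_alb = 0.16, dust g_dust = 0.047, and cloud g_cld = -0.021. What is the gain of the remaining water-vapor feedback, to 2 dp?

Amplification A = ΔT/ΔT₀ = 11/4.13 = 2.663.
Total gain g = 1 − 1/A = 1 − 1/2.663 = 0.6245.
Known gains sum to 0.16 + 0.047 − 0.021 = 0.186.
g_wv = 0.6245 − 0.186 = 0.44.

0.44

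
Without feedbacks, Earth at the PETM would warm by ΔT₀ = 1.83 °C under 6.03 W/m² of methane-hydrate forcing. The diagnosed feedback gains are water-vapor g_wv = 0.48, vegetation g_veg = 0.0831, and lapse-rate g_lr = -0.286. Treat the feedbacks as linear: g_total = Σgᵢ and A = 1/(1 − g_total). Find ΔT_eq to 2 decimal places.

Total gain g = 0.48 + 0.0831 − 0.286 = 0.2771.
Amplification A = 1/(1 − 0.2771) = 1.383.
ΔT = 1.83 × 1.383 = 2.53 °C.

2.53 °C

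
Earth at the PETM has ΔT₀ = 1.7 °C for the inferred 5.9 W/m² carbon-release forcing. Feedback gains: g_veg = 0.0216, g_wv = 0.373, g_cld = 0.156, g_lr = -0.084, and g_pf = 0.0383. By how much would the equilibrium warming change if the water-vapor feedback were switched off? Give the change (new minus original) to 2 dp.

-1.48 °C

Original: g = 0.5049, ΔT = 1.7/(1−0.5049) = 3.4336 °C.
Without water-vapor: g' = 0.1319, ΔT' = 1.7/(1−0.1319) = 1.9583 °C.
Change = 1.9583 − 3.4336 = -1.48 °C.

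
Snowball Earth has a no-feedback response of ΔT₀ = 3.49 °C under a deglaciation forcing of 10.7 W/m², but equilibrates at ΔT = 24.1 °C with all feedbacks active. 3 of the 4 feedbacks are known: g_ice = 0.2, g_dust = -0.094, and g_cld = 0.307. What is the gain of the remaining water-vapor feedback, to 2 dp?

Amplification A = ΔT/ΔT₀ = 24.1/3.49 = 6.905.
Total gain g = 1 − 1/A = 1 − 1/6.905 = 0.8552.
Known gains sum to 0.2 − 0.094 + 0.307 = 0.413.
g_wv = 0.8552 − 0.413 = 0.44.

0.44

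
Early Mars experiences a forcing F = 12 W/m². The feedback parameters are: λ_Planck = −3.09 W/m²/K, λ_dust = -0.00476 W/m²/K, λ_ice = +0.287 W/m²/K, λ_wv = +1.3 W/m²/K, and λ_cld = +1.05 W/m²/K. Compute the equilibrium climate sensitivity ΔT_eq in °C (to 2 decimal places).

26.21 °C

Net feedback parameter λ = (−3.09) + (-0.00476) + (+0.287) + (+1.3) + (+1.05) = -0.45776 W/m²/K.
ΔT = −F/λ = −12/(-0.45776) = 26.21 °C.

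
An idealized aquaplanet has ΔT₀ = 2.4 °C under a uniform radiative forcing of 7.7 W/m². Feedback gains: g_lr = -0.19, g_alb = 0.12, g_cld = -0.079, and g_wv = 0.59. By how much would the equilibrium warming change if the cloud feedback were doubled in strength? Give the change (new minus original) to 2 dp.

Original: g = 0.441, ΔT = 2.4/(1−0.441) = 4.2934 °C.
With doubled cloud: g' = 0.362, ΔT' = 2.4/(1−0.362) = 3.7618 °C.
Change = 3.7618 − 4.2934 = -0.53 °C.

-0.53 °C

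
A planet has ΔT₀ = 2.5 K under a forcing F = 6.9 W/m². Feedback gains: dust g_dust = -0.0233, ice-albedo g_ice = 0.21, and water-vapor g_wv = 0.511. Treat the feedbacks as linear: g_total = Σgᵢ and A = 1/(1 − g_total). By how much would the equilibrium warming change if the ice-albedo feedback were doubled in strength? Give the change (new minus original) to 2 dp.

18.82 K

Original: g = 0.6977, ΔT = 2.5/(1−0.6977) = 8.2699 K.
With doubled ice-albedo: g' = 0.9077, ΔT' = 2.5/(1−0.9077) = 27.0856 K.
Change = 27.0856 − 8.2699 = 18.82 K.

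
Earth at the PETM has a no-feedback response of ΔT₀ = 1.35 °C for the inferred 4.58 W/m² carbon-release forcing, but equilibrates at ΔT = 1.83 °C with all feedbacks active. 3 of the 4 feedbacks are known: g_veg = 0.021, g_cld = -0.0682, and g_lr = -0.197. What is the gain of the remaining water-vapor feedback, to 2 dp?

Amplification A = ΔT/ΔT₀ = 1.83/1.35 = 1.356.
Total gain g = 1 − 1/A = 1 − 1/1.356 = 0.2625.
Known gains sum to 0.021 − 0.0682 − 0.197 = -0.2442.
g_wv = 0.2625 + 0.2442 = 0.51.

0.51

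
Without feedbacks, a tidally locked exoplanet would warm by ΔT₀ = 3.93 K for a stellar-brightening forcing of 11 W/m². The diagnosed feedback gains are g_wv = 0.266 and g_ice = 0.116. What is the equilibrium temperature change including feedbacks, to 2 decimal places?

6.36 K

Total gain g = 0.266 + 0.116 = 0.382.
Amplification A = 1/(1 − 0.382) = 1.618.
ΔT = 3.93 × 1.618 = 6.36 K.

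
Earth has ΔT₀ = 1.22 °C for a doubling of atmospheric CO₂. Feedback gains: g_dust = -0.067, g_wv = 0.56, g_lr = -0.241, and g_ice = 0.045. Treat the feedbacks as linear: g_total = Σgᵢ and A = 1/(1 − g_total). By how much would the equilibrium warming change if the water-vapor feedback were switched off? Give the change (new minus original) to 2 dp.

-0.77 °C

Original: g = 0.297, ΔT = 1.22/(1−0.297) = 1.7354 °C.
Without water-vapor: g' = -0.263, ΔT' = 1.22/(1+0.263) = 0.9660 °C.
Change = 0.9660 − 1.7354 = -0.77 °C.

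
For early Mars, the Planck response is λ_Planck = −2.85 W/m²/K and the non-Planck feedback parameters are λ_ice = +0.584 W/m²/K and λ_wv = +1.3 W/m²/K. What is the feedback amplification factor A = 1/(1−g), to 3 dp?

Convert to gains: g_ice = 0.584/2.85 = 0.2049; g_wv = 1.3/2.85 = 0.4561.
Total gain g = 0.661.
A = 1/(1 − 0.661) = 2.950.

2.950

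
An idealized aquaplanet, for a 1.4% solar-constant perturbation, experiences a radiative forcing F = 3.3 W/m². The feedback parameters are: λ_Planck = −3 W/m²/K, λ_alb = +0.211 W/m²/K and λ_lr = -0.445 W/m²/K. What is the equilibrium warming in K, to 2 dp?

Net feedback parameter λ = (−3) + (+0.211) + (-0.445) = -3.234 W/m²/K.
ΔT = −F/λ = −3.3/(-3.234) = 1.02 K.

1.02 K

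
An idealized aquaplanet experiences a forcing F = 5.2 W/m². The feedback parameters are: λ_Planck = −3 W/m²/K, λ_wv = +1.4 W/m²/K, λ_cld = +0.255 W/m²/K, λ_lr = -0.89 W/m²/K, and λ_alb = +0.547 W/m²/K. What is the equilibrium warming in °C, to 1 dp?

Net feedback parameter λ = (−3) + (+1.4) + (+0.255) + (-0.89) + (+0.547) = -1.688 W/m²/K.
ΔT = −F/λ = −5.2/(-1.688) = 3.1 °C.

3.1 °C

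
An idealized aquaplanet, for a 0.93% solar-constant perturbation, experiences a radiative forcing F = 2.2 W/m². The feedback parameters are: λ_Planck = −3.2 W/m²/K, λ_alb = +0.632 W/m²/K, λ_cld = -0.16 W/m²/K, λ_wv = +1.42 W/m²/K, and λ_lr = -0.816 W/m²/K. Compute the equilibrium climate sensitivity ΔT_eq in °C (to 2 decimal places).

Net feedback parameter λ = (−3.2) + (+0.632) + (-0.16) + (+1.42) + (-0.816) = -2.124 W/m²/K.
ΔT = −F/λ = −2.2/(-2.124) = 1.04 °C.

1.04 °C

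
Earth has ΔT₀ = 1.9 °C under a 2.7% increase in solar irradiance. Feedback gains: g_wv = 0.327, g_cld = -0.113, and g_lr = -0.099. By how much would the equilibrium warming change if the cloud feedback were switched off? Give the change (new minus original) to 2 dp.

0.31 °C

Original: g = 0.115, ΔT = 1.9/(1−0.115) = 2.1469 °C.
Without cloud: g' = 0.228, ΔT' = 1.9/(1−0.228) = 2.4611 °C.
Change = 2.4611 − 2.1469 = 0.31 °C.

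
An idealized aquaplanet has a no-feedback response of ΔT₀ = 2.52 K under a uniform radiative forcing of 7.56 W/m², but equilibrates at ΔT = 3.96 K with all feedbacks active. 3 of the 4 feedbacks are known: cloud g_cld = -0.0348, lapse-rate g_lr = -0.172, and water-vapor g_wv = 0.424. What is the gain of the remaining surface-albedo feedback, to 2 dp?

0.15

Amplification A = ΔT/ΔT₀ = 3.96/2.52 = 1.571.
Total gain g = 1 − 1/A = 1 − 1/1.571 = 0.3635.
Known gains sum to -0.0348 − 0.172 + 0.424 = 0.2172.
g_alb = 0.3635 − 0.2172 = 0.15.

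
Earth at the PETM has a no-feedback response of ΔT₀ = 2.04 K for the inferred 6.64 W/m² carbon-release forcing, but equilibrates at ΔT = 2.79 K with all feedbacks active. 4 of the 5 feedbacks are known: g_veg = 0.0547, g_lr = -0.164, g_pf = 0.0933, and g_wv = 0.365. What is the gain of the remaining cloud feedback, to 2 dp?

Amplification A = ΔT/ΔT₀ = 2.79/2.04 = 1.368.
Total gain g = 1 − 1/A = 1 − 1/1.368 = 0.269.
Known gains sum to 0.0547 − 0.164 + 0.0933 + 0.365 = 0.349.
g_cld = 0.269 − 0.349 = -0.08.

-0.08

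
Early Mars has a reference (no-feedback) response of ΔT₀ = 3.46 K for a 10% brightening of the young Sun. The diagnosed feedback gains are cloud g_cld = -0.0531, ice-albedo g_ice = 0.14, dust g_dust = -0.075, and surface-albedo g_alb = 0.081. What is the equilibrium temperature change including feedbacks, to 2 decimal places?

3.81 K

Total gain g = -0.0531 + 0.14 − 0.075 + 0.081 = 0.0929.
Amplification A = 1/(1 − 0.0929) = 1.102.
ΔT = 3.46 × 1.102 = 3.81 K.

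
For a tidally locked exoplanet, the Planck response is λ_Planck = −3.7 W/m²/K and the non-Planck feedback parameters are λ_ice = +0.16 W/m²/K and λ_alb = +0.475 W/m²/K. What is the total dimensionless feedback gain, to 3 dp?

0.172

Convert to gains: g_ice = 0.16/3.7 = 0.04324; g_alb = 0.475/3.7 = 0.1284.
Total gain g = 0.17164.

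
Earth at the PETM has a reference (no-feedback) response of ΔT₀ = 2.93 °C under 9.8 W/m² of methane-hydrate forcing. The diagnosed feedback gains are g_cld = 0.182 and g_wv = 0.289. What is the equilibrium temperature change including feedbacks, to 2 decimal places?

Total gain g = 0.182 + 0.289 = 0.471.
Amplification A = 1/(1 − 0.471) = 1.89.
ΔT = 2.93 × 1.89 = 5.54 °C.

5.54 °C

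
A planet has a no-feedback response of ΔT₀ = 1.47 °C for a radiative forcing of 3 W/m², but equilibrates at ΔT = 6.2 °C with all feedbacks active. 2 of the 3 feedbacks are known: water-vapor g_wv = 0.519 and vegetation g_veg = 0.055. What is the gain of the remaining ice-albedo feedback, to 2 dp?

0.19

Amplification A = ΔT/ΔT₀ = 6.2/1.47 = 4.218.
Total gain g = 1 − 1/A = 1 − 1/4.218 = 0.7629.
Known gains sum to 0.519 + 0.055 = 0.574.
g_ice = 0.7629 − 0.574 = 0.19.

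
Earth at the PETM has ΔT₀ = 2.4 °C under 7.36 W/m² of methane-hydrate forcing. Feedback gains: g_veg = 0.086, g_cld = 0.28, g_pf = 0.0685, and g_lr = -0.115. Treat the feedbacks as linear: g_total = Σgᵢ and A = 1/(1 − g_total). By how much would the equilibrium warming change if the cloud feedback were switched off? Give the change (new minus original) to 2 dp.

-1.03 °C

Original: g = 0.3195, ΔT = 2.4/(1−0.3195) = 3.5268 °C.
Without cloud: g' = 0.0395, ΔT' = 2.4/(1−0.0395) = 2.4987 °C.
Change = 2.4987 − 3.5268 = -1.03 °C.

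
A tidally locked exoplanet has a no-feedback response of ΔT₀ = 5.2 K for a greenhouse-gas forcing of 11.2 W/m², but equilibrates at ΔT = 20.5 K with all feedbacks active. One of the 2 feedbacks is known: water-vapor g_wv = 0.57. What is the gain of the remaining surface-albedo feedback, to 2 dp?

0.18

Amplification A = ΔT/ΔT₀ = 20.5/5.2 = 3.942.
Total gain g = 1 − 1/A = 1 − 1/3.942 = 0.7463.
The known gain is 0.57.
g_alb = 0.7463 − 0.57 = 0.18.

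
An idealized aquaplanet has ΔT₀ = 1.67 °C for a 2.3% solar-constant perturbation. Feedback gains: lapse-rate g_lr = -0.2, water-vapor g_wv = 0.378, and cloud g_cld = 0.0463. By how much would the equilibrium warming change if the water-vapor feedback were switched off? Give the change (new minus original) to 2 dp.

-0.71 °C

Original: g = 0.2243, ΔT = 1.67/(1−0.2243) = 2.1529 °C.
Without water-vapor: g' = -0.1537, ΔT' = 1.67/(1+0.1537) = 1.4475 °C.
Change = 1.4475 − 2.1529 = -0.71 °C.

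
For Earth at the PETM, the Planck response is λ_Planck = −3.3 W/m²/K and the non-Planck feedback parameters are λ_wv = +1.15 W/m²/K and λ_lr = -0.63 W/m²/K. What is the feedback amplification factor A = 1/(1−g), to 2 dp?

1.19

Convert to gains: g_wv = 1.15/3.3 = 0.3485; g_lr = -0.63/3.3 = -0.1909.
Total gain g = 0.1576.
A = 1/(1 − 0.1576) = 1.19.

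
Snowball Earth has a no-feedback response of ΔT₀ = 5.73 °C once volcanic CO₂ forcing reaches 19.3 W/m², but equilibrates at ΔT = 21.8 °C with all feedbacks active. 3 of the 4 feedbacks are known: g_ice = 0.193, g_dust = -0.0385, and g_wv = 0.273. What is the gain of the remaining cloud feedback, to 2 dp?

Amplification A = ΔT/ΔT₀ = 21.8/5.73 = 3.805.
Total gain g = 1 − 1/A = 1 − 1/3.805 = 0.7372.
Known gains sum to 0.193 − 0.0385 + 0.273 = 0.4275.
g_cld = 0.7372 − 0.4275 = 0.31.

0.31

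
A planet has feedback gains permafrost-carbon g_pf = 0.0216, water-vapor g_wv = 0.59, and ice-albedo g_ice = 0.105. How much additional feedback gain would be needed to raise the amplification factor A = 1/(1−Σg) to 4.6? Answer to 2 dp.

0.07

Current total gain = 0.7166.
Target gain for A = 4.6: g* = 1 − 1/4.6 = 0.7826.
Additional gain needed = 0.7826 − 0.7166 = 0.07.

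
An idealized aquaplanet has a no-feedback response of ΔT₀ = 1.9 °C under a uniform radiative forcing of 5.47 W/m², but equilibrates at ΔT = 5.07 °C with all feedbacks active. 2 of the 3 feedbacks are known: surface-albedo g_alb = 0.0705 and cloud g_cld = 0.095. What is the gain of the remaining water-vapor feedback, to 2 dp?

0.46

Amplification A = ΔT/ΔT₀ = 5.07/1.9 = 2.668.
Total gain g = 1 − 1/A = 1 − 1/2.668 = 0.6252.
Known gains sum to 0.0705 + 0.095 = 0.1655.
g_wv = 0.6252 − 0.1655 = 0.46.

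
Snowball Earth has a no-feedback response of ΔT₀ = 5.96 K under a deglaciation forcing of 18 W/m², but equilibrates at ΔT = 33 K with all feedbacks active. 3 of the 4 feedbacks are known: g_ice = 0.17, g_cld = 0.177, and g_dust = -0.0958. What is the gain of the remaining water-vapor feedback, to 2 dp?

Amplification A = ΔT/ΔT₀ = 33/5.96 = 5.537.
Total gain g = 1 − 1/A = 1 − 1/5.537 = 0.8194.
Known gains sum to 0.17 + 0.177 − 0.0958 = 0.2512.
g_wv = 0.8194 − 0.2512 = 0.57.

0.57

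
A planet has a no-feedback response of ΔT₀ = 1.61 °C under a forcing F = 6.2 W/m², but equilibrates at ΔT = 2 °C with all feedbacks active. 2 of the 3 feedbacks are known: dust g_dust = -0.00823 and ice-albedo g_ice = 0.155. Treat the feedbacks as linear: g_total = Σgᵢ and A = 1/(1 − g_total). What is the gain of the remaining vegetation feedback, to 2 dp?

0.05

Amplification A = ΔT/ΔT₀ = 2/1.61 = 1.242.
Total gain g = 1 − 1/A = 1 − 1/1.242 = 0.1948.
Known gains sum to -0.00823 + 0.155 = 0.14677.
g_veg = 0.1948 − 0.14677 = 0.05.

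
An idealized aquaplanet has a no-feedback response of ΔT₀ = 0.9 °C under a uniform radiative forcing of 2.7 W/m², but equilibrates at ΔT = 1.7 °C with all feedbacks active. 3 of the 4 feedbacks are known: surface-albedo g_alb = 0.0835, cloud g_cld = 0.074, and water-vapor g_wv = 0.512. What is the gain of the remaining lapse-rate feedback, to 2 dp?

Amplification A = ΔT/ΔT₀ = 1.7/0.9 = 1.889.
Total gain g = 1 − 1/A = 1 − 1/1.889 = 0.4706.
Known gains sum to 0.0835 + 0.074 + 0.512 = 0.6695.
g_lr = 0.4706 − 0.6695 = -0.20.

-0.20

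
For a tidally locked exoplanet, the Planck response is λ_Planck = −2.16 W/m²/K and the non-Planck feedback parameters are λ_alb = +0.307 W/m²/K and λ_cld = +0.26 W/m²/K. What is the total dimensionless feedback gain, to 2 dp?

Convert to gains: g_alb = 0.307/2.16 = 0.1421; g_cld = 0.26/2.16 = 0.1204.
Total gain g = 0.2625.

0.26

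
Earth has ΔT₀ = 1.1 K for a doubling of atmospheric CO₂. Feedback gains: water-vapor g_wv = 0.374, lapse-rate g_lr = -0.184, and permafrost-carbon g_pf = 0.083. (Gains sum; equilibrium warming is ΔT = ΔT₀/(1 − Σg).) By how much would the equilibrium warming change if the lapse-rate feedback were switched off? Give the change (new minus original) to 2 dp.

Original: g = 0.273, ΔT = 1.1/(1−0.273) = 1.5131 K.
Without lapse-rate: g' = 0.457, ΔT' = 1.1/(1−0.457) = 2.0258 K.
Change = 2.0258 − 1.5131 = 0.51 K.

0.51 K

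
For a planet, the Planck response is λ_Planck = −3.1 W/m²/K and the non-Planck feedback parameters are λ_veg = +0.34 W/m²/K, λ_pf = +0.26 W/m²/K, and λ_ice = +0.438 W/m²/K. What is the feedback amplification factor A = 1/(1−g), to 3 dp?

Convert to gains: g_veg = 0.34/3.1 = 0.1097; g_pf = 0.26/3.1 = 0.08387; g_ice = 0.438/3.1 = 0.1413.
Total gain g = 0.33487.
A = 1/(1 − 0.33487) = 1.503.

1.503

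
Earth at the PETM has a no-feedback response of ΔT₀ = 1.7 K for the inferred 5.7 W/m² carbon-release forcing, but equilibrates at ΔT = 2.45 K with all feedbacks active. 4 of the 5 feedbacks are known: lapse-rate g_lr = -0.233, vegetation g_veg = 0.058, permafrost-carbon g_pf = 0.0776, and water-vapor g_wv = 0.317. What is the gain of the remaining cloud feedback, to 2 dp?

Amplification A = ΔT/ΔT₀ = 2.45/1.7 = 1.441.
Total gain g = 1 − 1/A = 1 − 1/1.441 = 0.306.
Known gains sum to -0.233 + 0.058 + 0.0776 + 0.317 = 0.2196.
g_cld = 0.306 − 0.2196 = 0.09.

0.09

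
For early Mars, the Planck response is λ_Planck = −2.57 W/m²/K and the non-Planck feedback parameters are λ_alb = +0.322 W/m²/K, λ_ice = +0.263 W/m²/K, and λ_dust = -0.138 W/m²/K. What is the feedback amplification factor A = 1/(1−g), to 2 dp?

1.21

Convert to gains: g_alb = 0.322/2.57 = 0.1253; g_ice = 0.263/2.57 = 0.1023; g_dust = -0.138/2.57 = -0.0537.
Total gain g = 0.1739.
A = 1/(1 − 0.1739) = 1.21.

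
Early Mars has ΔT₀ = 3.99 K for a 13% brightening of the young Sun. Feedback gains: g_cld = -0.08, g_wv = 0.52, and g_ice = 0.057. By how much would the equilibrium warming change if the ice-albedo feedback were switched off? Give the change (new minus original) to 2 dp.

-0.81 K

Original: g = 0.497, ΔT = 3.99/(1−0.497) = 7.9324 K.
Without ice-albedo: g' = 0.44, ΔT' = 3.99/(1−0.44) = 7.1250 K.
Change = 7.1250 − 7.9324 = -0.81 K.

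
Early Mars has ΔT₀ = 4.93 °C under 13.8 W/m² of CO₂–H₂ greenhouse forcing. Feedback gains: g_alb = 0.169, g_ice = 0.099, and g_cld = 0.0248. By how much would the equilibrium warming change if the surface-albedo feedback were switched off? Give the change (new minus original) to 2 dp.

-1.34 °C

Original: g = 0.2928, ΔT = 4.93/(1−0.2928) = 6.9712 °C.
Without surface-albedo: g' = 0.1238, ΔT' = 4.93/(1−0.1238) = 5.6266 °C.
Change = 5.6266 − 6.9712 = -1.34 °C.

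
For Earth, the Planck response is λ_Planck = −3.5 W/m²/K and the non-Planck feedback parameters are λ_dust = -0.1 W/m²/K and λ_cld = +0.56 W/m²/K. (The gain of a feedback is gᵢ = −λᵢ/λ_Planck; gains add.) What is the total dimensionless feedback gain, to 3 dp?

0.131

Convert to gains: g_dust = -0.1/3.5 = -0.02857; g_cld = 0.56/3.5 = 0.16.
Total gain g = 0.13143.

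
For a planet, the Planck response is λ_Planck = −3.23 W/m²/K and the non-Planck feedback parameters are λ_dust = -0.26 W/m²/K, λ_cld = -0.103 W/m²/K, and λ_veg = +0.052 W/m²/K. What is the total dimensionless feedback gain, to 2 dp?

Convert to gains: g_dust = -0.26/3.23 = -0.0805; g_cld = -0.103/3.23 = -0.03189; g_veg = 0.052/3.23 = 0.0161.
Total gain g = -0.09629.

-0.10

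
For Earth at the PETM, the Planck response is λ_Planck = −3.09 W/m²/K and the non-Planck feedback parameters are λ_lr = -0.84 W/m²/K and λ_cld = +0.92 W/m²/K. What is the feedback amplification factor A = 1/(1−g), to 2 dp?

Convert to gains: g_lr = -0.84/3.09 = -0.2718; g_cld = 0.92/3.09 = 0.2977.
Total gain g = 0.0259.
A = 1/(1 − 0.0259) = 1.03.

1.03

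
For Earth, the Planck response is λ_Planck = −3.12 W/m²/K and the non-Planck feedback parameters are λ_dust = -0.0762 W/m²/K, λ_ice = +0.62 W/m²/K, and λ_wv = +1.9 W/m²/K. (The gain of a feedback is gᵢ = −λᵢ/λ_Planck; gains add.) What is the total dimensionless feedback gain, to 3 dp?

0.783

Convert to gains: g_dust = -0.0762/3.12 = -0.02442; g_ice = 0.62/3.12 = 0.1987; g_wv = 1.9/3.12 = 0.609.
Total gain g = 0.78328.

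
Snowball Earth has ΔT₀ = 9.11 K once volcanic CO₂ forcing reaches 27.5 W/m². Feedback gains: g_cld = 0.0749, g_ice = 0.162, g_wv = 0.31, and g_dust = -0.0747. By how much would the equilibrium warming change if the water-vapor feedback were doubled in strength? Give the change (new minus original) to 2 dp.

Original: g = 0.4722, ΔT = 9.11/(1−0.4722) = 17.2603 K.
With doubled water-vapor: g' = 0.7822, ΔT' = 9.11/(1−0.7822) = 41.8274 K.
Change = 41.8274 − 17.2603 = 24.57 K.

24.57 K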